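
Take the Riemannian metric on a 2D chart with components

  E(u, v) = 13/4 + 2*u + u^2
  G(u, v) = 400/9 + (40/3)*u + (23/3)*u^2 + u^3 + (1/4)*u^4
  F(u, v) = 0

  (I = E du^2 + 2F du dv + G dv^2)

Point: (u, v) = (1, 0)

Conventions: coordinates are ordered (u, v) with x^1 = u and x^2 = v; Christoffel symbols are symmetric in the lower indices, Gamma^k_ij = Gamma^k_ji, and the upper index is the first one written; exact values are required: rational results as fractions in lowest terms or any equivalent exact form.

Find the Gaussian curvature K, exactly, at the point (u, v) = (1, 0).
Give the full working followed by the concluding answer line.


E = 25/4, F = 0, G = 2401/36, EG - F^2 = 60025/144 at the point
E_u = 4, E_v = 0, F_u = 0, F_v = 0, G_u = 98/3, G_v = 0
E_vv = 0, F_uv = 0, G_uu = 73/3
K follows from Brioschi's formula, (det M1 - det M2)/(EG - F^2)^2.
M1 = [[-E_vv/2 + F_uv - G_uu/2, E_u/2, F_u - E_v/2], [F_v - G_u/2, E, F], [G_v/2, F, G]] = [[-73/6, 2, 0], [-49/3, 25/4, 0], [0, 0, 2401/36]]; det M1 = -833147/288
M2 = [[0, E_v/2, G_u/2], [E_v/2, E, F], [G_u/2, F, G]] = [[0, 0, 49/3], [0, 25/4, 0], [49/3, 0, 2401/36]]; det M2 = -60025/36
det M1 - det M2 = -117649/96; K = -117649/96 / (60025/144)^2 = -216/30625

Answer: K = -216/30625


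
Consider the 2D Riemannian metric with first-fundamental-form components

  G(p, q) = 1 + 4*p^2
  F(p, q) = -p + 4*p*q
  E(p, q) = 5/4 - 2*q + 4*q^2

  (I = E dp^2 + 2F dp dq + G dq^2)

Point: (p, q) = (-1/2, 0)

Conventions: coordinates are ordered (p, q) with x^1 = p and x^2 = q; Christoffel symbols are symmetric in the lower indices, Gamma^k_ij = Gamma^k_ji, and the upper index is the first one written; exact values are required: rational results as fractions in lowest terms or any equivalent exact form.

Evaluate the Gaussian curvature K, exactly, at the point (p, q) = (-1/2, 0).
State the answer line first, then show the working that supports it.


Answer: K = -64/81

E = 5/4, F = 1/2, G = 2, EG - F^2 = 9/4 at the point
E_p = 0, E_q = -2, F_p = -1, F_q = -2, G_p = -4, G_q = 0
E_qq = 8, F_pq = 4, G_pp = 8
By Brioschi, K is (det M1 - det M2) divided by (EG - F^2) squared.
M1 = [[-E_qq/2 + F_pq - G_pp/2, E_p/2, F_p - E_q/2], [F_q - G_p/2, E, F], [G_q/2, F, G]] = [[-4, 0, 0], [0, 5/4, 1/2], [0, 1/2, 2]]; det M1 = -9
M2 = [[0, E_q/2, G_p/2], [E_q/2, E, F], [G_p/2, F, G]] = [[0, -1, -2], [-1, 5/4, 1/2], [-2, 1/2, 2]]; det M2 = -5
det M1 - det M2 = -4; K = -4 / (9/4)^2 = -64/81


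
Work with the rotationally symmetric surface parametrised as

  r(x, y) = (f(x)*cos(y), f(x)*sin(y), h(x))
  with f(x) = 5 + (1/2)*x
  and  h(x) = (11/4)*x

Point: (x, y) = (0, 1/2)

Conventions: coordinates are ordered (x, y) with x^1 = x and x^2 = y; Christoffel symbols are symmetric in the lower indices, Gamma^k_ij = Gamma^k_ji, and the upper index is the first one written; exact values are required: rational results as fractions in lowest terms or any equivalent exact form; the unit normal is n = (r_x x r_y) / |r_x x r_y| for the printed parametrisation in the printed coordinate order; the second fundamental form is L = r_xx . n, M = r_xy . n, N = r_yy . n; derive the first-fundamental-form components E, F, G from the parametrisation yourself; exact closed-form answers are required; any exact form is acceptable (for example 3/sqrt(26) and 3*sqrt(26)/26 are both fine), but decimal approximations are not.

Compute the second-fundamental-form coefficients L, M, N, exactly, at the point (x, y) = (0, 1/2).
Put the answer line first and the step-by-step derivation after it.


Answer: L = 0, M = 0, N = 11*sqrt(5)/5

f = 5, f' = 1/2, f'' = 0, h' = 11/4, h'' = 0
E = 125/16, F = 0, G = 25; answer radicand W^2 = 125/16
unnormalised second-form numerators: l = 0, m = 0, n = 55/4; L = l/sqrt(125/16), and similarly M = m/sqrt(W^2), N = n/sqrt(W^2)


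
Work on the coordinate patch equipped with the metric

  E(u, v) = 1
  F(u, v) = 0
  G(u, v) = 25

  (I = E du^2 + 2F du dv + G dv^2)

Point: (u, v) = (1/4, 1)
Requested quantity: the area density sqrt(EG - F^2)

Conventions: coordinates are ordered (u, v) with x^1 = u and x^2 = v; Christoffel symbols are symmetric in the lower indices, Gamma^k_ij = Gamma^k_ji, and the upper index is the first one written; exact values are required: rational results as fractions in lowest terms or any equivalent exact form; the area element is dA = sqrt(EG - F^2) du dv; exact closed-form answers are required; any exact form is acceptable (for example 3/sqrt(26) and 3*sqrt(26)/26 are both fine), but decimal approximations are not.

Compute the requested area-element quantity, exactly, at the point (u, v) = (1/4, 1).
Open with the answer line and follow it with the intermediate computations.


Answer: sqrt(EG - F^2) = 5

E = 1, F = 0, G = 25; EG - F^2 = 25


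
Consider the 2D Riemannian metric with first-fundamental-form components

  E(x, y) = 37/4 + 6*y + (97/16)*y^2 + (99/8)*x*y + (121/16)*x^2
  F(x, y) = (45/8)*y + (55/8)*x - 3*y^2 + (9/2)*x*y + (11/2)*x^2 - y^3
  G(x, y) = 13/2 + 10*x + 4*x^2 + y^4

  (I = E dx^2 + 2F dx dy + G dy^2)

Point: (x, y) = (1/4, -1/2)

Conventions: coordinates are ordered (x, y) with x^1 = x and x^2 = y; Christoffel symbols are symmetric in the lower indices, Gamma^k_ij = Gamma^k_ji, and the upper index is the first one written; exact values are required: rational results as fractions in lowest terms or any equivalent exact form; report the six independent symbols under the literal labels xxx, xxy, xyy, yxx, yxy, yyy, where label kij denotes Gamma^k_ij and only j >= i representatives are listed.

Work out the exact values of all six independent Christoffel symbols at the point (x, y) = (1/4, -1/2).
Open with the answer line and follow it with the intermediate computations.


Answer: Gamma_xxx = 608/239861, Gamma_xxy = 105428/239861, Gamma_xyy = 112448/239861, Gamma_yxx = 604183/959444, Gamma_yxy = 176476/239861, Gamma_yyy = 16956/239861

E = 1713/256, F = -31/16, G = 149/16 at the point
E_x = -77/32, E_y = 97/32, F_x = 59/8, F_y = 9, G_x = 12, G_y = -1/2
EG - F^2 = 239861/4096;  g^inv = (4096/239861) * [[149/16, 31/16], [31/16, 1713/256]]
first-kind symbols [ij,l] = (1/2)(d_i g_jl + d_j g_il - d_l g_ij): [xx,x] = E_x/2 = -77/64, [xx,y] = F_x - E_y/2 = 375/64, [xy,x] = E_y/2 = 97/64, [xy,y] = G_x/2 = 6, [yy,x] = F_y - G_x/2 = 3, [yy,y] = G_y/2 = -1/4
Gamma^x_ij = (G*[ij,x] - F*[ij,y])/(EG - F^2), Gamma^y_ij = (E*[ij,y] - F*[ij,x])/(EG - F^2)


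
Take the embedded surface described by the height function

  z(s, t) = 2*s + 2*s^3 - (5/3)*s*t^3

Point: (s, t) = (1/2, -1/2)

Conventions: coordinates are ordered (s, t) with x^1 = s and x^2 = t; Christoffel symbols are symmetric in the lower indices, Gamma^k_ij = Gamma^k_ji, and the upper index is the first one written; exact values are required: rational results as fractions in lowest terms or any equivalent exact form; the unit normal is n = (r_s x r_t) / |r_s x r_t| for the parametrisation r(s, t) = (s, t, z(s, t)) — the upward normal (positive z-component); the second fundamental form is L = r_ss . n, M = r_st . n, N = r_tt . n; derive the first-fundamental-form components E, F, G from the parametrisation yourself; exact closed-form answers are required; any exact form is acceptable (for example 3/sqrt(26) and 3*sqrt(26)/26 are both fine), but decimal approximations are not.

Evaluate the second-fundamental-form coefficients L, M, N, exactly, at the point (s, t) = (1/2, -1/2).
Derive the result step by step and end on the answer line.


z_s = 89/24, z_t = -5/8, z_ss = 6, z_st = -5/4, z_tt = 5/2
E = 8497/576, F = -445/192, G = 89/64; answer radicand W^2 = 4361/288
unnormalised second-form numerators: l = 6, m = -5/4, n = 5/2; L = l/sqrt(4361/288), and similarly M = m/sqrt(W^2), N = n/sqrt(W^2)

Answer: L = 72*sqrt(178)/623, M = -15*sqrt(178)/623, N = 30*sqrt(178)/623


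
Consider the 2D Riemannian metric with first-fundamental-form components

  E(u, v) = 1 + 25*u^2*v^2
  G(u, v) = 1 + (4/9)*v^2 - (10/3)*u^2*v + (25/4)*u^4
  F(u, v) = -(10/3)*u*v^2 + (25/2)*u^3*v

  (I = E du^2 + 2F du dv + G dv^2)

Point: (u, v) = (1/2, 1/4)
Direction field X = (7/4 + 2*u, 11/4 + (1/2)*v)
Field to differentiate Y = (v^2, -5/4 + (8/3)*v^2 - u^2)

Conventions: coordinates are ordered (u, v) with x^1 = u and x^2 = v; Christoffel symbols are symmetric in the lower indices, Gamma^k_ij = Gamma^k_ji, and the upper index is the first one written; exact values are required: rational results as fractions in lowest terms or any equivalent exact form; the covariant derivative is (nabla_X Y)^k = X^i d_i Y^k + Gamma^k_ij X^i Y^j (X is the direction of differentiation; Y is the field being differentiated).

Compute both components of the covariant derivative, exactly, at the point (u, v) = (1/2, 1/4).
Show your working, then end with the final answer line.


E = 89/64, F = 55/192, G = 697/576 at the point
E_u = 25/16, E_v = 25/8, F_u = 205/96, F_v = 35/48, G_u = 55/24, G_v = -11/18
EG - F^2 = 461/288;  g^inv = (288/461) * [[697/576, -55/192], [-55/192, 89/64]]
first-kind symbols [ij,l] = (1/2)(d_i g_jl + d_j g_il - d_l g_ij): [uu,u] = E_u/2 = 25/32, [uu,v] = F_u - E_v/2 = 55/96, [uv,u] = E_v/2 = 25/16, [uv,v] = G_u/2 = 55/48, [vv,u] = F_v - G_u/2 = -5/12, [vv,v] = G_v/2 = -11/36
Gamma^u_ij = (G*[ij,u] - F*[ij,v])/(EG - F^2), Gamma^v_ij = (E*[ij,v] - F*[ij,u])/(EG - F^2)
Gamma_uuu = 225/461, Gamma_uuv = 450/461, Gamma_uvv = -120/461, Gamma_vuu = 165/461, Gamma_vuv = 330/461, Gamma_vvv = -88/461
X = (11/4, 23/8), Y = (1/16, -4/3) at the point

Answer: (nabla_X Y)^u = -13049/14752, (nabla_X Y)^v = -9139/14752


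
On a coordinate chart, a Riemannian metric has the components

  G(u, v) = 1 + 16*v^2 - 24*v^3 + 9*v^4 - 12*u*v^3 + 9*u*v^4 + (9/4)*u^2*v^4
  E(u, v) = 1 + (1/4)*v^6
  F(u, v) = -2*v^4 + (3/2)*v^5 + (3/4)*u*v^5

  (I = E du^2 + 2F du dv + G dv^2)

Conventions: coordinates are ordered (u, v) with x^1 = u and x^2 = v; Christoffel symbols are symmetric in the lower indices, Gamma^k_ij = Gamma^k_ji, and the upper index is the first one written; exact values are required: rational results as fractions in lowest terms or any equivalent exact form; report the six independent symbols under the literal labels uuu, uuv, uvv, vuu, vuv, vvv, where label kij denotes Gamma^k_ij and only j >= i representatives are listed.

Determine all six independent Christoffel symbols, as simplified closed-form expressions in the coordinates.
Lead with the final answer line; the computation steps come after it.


Answer: Gamma_uuu = 0, Gamma_uuv = 3*v^5/(9*u^2*v^4 + 36*u*v^4 - 48*u*v^3 + v^6 + 36*v^4 - 96*v^3 + 64*v^2 + 4), Gamma_uvv = (6*u*v^4 + 12*v^4 - 8*v^3)/(9*u^2*v^4 + 36*u*v^4 - 48*u*v^3 + v^6 + 36*v^4 - 96*v^3 + 64*v^2 + 4), Gamma_vuu = 0, Gamma_vuv = (9*u*v^4 + 18*v^4 - 24*v^3)/(9*u^2*v^4 + 36*u*v^4 - 48*u*v^3 + v^6 + 36*v^4 - 96*v^3 + 64*v^2 + 4), Gamma_vvv = (18*u^2*v^3 + 72*u*v^3 - 72*u*v^2 + 72*v^3 - 144*v^2 + 64*v)/(9*u^2*v^4 + 36*u*v^4 - 48*u*v^3 + v^6 + 36*v^4 - 96*v^3 + 64*v^2 + 4)

E = 1 + (1/4)*v^6; F = -2*v^4 + (3/2)*v^5 + (3/4)*u*v^5; G = 1 + 16*v^2 - 24*v^3 + 9*v^4 - 12*u*v^3 + 9*u*v^4 + (9/4)*u^2*v^4
Gamma^k_ij = (1/2) g^{kl} (d_i g_jl + d_j g_il - d_l g_ij), with g^inv = (1/(EG-F^2)) [[G, -F], [-F, E]]
first partials: E_u = 0, E_v = (3/2)*v^5, F_u = (3/4)*v^5, F_v = -8*v^3 + (15/2)*v^4 + (15/4)*u*v^4, G_u = -12*v^3 + 9*v^4 + (9/2)*u*v^4, G_v = 32*v - 72*v^2 + 36*v^3 - 36*u*v^2 + 36*u*v^3 + 9*u^2*v^3
D = EG - F^2 = 1 + 16*v^2 - 24*v^3 + 9*v^4 - 12*u*v^3 + 9*u*v^4 + (1/4)*v^6 + (9/4)*u^2*v^4
expanded: Gamma^u_uu = (G E_u - 2F F_u + F E_v)/(2D), Gamma^u_uv = (G E_v - F G_u)/(2D), Gamma^u_vv = (2G F_v - G G_u - F G_v)/(2D), Gamma^v_uu = (2E F_u - E E_v - F E_u)/(2D), Gamma^v_uv = (E G_u - F E_v)/(2D), Gamma^v_vv = (E G_v - 2F F_v + F G_u)/(2D); substitute and cancel common factors


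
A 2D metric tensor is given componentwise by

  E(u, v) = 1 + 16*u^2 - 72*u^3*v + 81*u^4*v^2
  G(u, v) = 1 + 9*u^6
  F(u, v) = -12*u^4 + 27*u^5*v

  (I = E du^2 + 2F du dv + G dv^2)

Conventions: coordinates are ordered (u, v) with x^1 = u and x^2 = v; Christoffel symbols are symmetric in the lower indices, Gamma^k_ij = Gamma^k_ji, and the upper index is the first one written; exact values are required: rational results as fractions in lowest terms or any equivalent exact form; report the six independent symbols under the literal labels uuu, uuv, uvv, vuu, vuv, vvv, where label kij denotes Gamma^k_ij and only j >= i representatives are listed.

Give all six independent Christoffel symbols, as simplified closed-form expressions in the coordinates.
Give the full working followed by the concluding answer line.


E = 1 + 16*u^2 - 72*u^3*v + 81*u^4*v^2; F = -12*u^4 + 27*u^5*v; G = 1 + 9*u^6
Gamma^k_ij = (1/2) g^{kl} (d_i g_jl + d_j g_il - d_l g_ij), with g^inv = (1/(EG-F^2)) [[G, -F], [-F, E]]
first partials: E_u = 32*u - 216*u^2*v + 324*u^3*v^2, E_v = -72*u^3 + 162*u^4*v, F_u = -48*u^3 + 135*u^4*v, F_v = 27*u^5, G_u = 54*u^5, G_v = 0
D = EG - F^2 = 1 + 16*u^2 - 72*u^3*v + 81*u^4*v^2 + 9*u^6
expanded: Gamma^u_uu = (G E_u - 2F F_u + F E_v)/(2D), Gamma^u_uv = (G E_v - F G_u)/(2D), Gamma^u_vv = (2G F_v - G G_u - F G_v)/(2D), Gamma^v_uu = (2E F_u - E E_v - F E_u)/(2D), Gamma^v_uv = (E G_u - F E_v)/(2D), Gamma^v_vv = (E G_v - 2F F_v + F G_u)/(2D); substitute and cancel common factors

Answer: Gamma_uuu = (162*u^3*v^2 - 108*u^2*v + 16*u)/(9*u^6 + 81*u^4*v^2 - 72*u^3*v + 16*u^2 + 1), Gamma_uuv = (81*u^4*v - 36*u^3)/(9*u^6 + 81*u^4*v^2 - 72*u^3*v + 16*u^2 + 1), Gamma_uvv = 0, Gamma_vuu = (54*u^4*v - 12*u^3)/(9*u^6 + 81*u^4*v^2 - 72*u^3*v + 16*u^2 + 1), Gamma_vuv = 27*u^5/(9*u^6 + 81*u^4*v^2 - 72*u^3*v + 16*u^2 + 1), Gamma_vvv = 0


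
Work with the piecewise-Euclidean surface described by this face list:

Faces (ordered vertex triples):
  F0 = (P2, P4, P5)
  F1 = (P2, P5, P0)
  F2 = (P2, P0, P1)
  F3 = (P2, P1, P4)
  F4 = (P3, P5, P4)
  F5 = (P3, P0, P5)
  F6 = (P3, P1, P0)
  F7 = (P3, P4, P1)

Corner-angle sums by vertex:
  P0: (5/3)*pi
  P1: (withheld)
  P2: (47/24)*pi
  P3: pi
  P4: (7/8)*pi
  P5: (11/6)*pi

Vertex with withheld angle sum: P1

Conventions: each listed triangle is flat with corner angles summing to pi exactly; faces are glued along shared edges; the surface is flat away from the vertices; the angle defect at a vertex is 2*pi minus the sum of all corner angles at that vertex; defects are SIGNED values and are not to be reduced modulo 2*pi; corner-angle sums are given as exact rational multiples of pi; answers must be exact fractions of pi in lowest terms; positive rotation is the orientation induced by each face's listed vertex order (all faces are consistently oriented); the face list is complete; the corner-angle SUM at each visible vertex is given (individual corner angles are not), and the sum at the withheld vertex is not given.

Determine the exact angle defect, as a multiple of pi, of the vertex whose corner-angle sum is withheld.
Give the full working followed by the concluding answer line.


V = 6, E = 12, F = 8; chi = V - E + F = 2
Gauss-Bonnet: total defect = 2*pi*chi = 4*pi; visible defects sum to (8/3)*pi

Answer: defect(P1) = (4/3)*pi


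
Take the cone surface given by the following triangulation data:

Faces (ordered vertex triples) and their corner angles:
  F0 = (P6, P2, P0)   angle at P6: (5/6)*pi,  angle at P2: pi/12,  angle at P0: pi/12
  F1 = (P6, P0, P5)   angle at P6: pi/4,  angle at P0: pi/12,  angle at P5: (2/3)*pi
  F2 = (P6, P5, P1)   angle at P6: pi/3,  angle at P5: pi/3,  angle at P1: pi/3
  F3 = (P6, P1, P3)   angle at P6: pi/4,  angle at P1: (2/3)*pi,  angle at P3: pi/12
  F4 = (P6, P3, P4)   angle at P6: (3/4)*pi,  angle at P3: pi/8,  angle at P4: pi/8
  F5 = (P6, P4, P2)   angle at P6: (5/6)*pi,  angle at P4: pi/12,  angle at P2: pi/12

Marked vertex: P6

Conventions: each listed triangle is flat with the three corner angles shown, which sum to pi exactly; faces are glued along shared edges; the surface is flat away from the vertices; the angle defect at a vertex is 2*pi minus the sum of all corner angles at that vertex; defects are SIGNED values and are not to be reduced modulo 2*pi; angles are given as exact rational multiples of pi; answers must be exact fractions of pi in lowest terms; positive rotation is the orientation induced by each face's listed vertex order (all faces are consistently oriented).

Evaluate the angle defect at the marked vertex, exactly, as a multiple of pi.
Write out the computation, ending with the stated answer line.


Sum of corner angles at P6: (13/4)*pi
defect = 2*pi - (13/4)*pi

Answer: defect(P6) = (-5/4)*pi


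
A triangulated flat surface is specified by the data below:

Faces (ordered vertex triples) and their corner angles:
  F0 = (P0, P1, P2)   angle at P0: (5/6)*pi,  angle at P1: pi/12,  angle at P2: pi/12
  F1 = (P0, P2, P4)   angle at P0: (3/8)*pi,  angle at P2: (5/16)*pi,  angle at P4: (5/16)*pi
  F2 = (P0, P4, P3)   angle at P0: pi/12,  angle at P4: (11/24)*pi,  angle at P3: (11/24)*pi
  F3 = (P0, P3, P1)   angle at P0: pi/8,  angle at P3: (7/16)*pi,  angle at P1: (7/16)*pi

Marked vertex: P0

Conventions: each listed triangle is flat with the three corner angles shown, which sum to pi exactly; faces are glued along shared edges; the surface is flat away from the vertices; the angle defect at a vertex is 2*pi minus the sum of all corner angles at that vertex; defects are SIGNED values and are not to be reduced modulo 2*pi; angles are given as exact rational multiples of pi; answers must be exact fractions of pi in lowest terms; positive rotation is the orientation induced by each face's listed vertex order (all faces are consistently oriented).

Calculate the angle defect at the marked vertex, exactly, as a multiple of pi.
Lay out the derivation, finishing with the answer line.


Sum of corner angles at P0: (17/12)*pi
defect = 2*pi - (17/12)*pi

Answer: defect(P0) = (7/12)*pi


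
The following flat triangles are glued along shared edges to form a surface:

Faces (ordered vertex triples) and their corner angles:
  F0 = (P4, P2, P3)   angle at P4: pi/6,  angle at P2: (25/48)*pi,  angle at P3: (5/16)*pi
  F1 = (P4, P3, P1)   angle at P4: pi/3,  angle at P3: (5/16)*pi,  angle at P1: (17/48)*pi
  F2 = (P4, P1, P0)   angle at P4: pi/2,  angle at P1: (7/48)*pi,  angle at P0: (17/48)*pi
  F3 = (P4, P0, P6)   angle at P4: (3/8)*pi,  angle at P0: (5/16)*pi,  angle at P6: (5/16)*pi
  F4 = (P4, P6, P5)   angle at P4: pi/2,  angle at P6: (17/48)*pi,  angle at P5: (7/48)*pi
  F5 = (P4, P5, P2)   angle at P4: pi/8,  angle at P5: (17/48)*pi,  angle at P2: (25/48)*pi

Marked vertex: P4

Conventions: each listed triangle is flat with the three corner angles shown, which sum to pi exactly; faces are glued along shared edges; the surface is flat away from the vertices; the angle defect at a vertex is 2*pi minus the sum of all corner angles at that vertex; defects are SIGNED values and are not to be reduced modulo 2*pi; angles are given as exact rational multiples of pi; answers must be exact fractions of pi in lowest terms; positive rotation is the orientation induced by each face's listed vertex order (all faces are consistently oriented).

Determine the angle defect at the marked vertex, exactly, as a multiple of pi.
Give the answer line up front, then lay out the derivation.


Answer: defect(P4) = 0

Sum of corner angles at P4: 2*pi
defect = 2*pi - 2*pi


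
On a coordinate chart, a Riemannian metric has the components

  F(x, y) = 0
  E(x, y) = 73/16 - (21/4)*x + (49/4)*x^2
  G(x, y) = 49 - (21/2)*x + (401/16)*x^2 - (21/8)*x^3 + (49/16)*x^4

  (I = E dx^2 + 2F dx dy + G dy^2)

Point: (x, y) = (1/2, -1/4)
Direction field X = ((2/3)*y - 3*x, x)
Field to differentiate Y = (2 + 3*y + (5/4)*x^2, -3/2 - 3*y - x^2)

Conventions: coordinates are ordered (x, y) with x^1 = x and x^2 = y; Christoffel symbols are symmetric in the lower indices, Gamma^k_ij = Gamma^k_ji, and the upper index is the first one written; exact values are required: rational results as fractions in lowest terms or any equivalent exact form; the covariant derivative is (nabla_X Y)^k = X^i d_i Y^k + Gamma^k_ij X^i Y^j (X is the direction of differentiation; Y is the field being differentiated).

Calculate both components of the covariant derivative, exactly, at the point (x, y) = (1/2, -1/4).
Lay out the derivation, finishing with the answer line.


E = 5, F = 0, G = 12769/256 at the point
E_x = 7, E_y = 0, F_x = 0, F_y = 0, G_x = 113/8, G_y = 0
EG - F^2 = 63845/256;  g^inv = (256/63845) * [[12769/256, 0], [0, 5]]
first-kind symbols [ij,l] = (1/2)(d_i g_jl + d_j g_il - d_l g_ij): [xx,x] = E_x/2 = 7/2, [xx,y] = F_x - E_y/2 = 0, [xy,x] = E_y/2 = 0, [xy,y] = G_x/2 = 113/16, [yy,x] = F_y - G_x/2 = -113/16, [yy,y] = G_y/2 = 0
Gamma^x_ij = (G*[ij,x] - F*[ij,y])/(EG - F^2), Gamma^y_ij = (E*[ij,y] - F*[ij,x])/(EG - F^2)
Gamma_xxx = 7/10, Gamma_xxy = 0, Gamma_xyy = -113/80, Gamma_yxx = 0, Gamma_yxy = 16/113, Gamma_yyy = 0
X = (-5/3, 1/2), Y = (25/16, -1) at the point

Answer: (nabla_X Y)^x = -17/10, (nabla_X Y)^y = 58/113


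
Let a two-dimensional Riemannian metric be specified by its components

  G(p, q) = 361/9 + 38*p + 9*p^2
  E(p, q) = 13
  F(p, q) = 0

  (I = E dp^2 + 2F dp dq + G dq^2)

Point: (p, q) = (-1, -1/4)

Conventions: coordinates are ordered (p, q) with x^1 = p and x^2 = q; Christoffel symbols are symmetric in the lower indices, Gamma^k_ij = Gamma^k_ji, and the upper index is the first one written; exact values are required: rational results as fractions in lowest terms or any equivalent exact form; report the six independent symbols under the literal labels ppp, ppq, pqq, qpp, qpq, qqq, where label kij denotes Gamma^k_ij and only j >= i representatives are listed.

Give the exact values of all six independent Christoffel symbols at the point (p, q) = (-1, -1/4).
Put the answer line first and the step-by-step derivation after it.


Answer: Gamma_ppp = 0, Gamma_ppq = 0, Gamma_pqq = -10/13, Gamma_qpp = 0, Gamma_qpq = 9/10, Gamma_qqq = 0

E = 13, F = 0, G = 100/9 at the point
E_p = 0, E_q = 0, F_p = 0, F_q = 0, G_p = 20, G_q = 0
EG - F^2 = 1300/9;  g^inv = (9/1300) * [[100/9, 0], [0, 13]]
first-kind symbols [ij,l] = (1/2)(d_i g_jl + d_j g_il - d_l g_ij): [pp,p] = E_p/2 = 0, [pp,q] = F_p - E_q/2 = 0, [pq,p] = E_q/2 = 0, [pq,q] = G_p/2 = 10, [qq,p] = F_q - G_p/2 = -10, [qq,q] = G_q/2 = 0
Gamma^p_ij = (G*[ij,p] - F*[ij,q])/(EG - F^2), Gamma^q_ij = (E*[ij,q] - F*[ij,p])/(EG - F^2)


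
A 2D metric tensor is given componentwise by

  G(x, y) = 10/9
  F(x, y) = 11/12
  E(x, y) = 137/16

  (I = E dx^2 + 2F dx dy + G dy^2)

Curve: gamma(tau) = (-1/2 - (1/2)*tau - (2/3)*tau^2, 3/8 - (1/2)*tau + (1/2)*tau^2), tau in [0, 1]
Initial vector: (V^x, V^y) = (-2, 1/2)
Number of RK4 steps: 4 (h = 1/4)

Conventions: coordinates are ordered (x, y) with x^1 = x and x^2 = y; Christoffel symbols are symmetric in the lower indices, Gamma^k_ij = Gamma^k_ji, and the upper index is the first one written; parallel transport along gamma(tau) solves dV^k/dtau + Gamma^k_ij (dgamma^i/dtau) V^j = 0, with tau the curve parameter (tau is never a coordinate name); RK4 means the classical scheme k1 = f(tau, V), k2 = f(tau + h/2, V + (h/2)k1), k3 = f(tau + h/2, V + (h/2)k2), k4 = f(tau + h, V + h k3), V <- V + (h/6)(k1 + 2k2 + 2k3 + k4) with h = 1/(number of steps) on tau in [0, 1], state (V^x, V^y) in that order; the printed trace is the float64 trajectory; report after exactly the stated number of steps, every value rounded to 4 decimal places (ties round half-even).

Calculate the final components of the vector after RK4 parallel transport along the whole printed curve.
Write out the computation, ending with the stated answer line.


gamma'(tau) = (-1/2 - (4/3)*tau, -1/2 + tau); f(tau, V)^k = -Gamma^k_ij(gamma(tau)) gamma'^i(tau) V^j; h = 1/4; intermediate values shown to 6 dp
curve data and Christoffel symbols at the stage parameters:
  tau = 0.000000: gamma = (-0.500000, 0.375000), gamma' = (-0.500000, -0.500000); Gamma_xxx = 0.000000, Gamma_xxy = 0.000000, Gamma_xyy = 0.000000, Gamma_yxx = 0.000000, Gamma_yxy = 0.000000, Gamma_yyy = 0.000000
  tau = 0.125000: gamma = (-0.572917, 0.320312), gamma' = (-0.666667, -0.375000); Gamma_xxx = 0.000000, Gamma_xxy = 0.000000, Gamma_xyy = 0.000000, Gamma_yxx = 0.000000, Gamma_yxy = 0.000000, Gamma_yyy = 0.000000
  tau = 0.250000: gamma = (-0.666667, 0.281250), gamma' = (-0.833333, -0.250000); Gamma_xxx = 0.000000, Gamma_xxy = 0.000000, Gamma_xyy = 0.000000, Gamma_yxx = 0.000000, Gamma_yxy = 0.000000, Gamma_yyy = 0.000000
  tau = 0.375000: gamma = (-0.781250, 0.257812), gamma' = (-1.000000, -0.125000); Gamma_xxx = 0.000000, Gamma_xxy = 0.000000, Gamma_xyy = 0.000000, Gamma_yxx = 0.000000, Gamma_yxy = 0.000000, Gamma_yyy = 0.000000
  tau = 0.500000: gamma = (-0.916667, 0.250000), gamma' = (-1.166667, 0.000000); Gamma_xxx = 0.000000, Gamma_xxy = 0.000000, Gamma_xyy = 0.000000, Gamma_yxx = 0.000000, Gamma_yxy = 0.000000, Gamma_yyy = 0.000000
  tau = 0.625000: gamma = (-1.072917, 0.257812), gamma' = (-1.333333, 0.125000); Gamma_xxx = 0.000000, Gamma_xxy = 0.000000, Gamma_xyy = 0.000000, Gamma_yxx = 0.000000, Gamma_yxy = 0.000000, Gamma_yyy = 0.000000
  tau = 0.750000: gamma = (-1.250000, 0.281250), gamma' = (-1.500000, 0.250000); Gamma_xxx = 0.000000, Gamma_xxy = 0.000000, Gamma_xyy = 0.000000, Gamma_yxx = 0.000000, Gamma_yxy = 0.000000, Gamma_yyy = 0.000000
  tau = 0.875000: gamma = (-1.447917, 0.320312), gamma' = (-1.666667, 0.375000); Gamma_xxx = 0.000000, Gamma_xxy = 0.000000, Gamma_xyy = 0.000000, Gamma_yxx = 0.000000, Gamma_yxy = 0.000000, Gamma_yyy = 0.000000
  tau = 1.000000: gamma = (-1.666667, 0.375000), gamma' = (-1.833333, 0.500000); Gamma_xxx = 0.000000, Gamma_xxy = 0.000000, Gamma_xyy = 0.000000, Gamma_yxx = 0.000000, Gamma_yxy = 0.000000, Gamma_yyy = 0.000000
step 0: V^x = -2.0000, V^y = 0.5000
step 1: k1 = (0.000000, 0.000000), k2 = (0.000000, 0.000000), k3 = (0.000000, 0.000000), k4 = (0.000000, 0.000000); V <- V + (h/6)(k1 + 2k2 + 2k3 + k4): V^x = -2.0000, V^y = 0.5000
step 2: k1 = (0.000000, 0.000000), k2 = (0.000000, 0.000000), k3 = (0.000000, 0.000000), k4 = (0.000000, 0.000000); V <- V + (h/6)(k1 + 2k2 + 2k3 + k4): V^x = -2.0000, V^y = 0.5000
step 3: k1 = (0.000000, 0.000000), k2 = (0.000000, 0.000000), k3 = (0.000000, 0.000000), k4 = (0.000000, 0.000000); V <- V + (h/6)(k1 + 2k2 + 2k3 + k4): V^x = -2.0000, V^y = 0.5000
step 4: k1 = (0.000000, 0.000000), k2 = (0.000000, 0.000000), k3 = (0.000000, 0.000000), k4 = (0.000000, 0.000000); V <- V + (h/6)(k1 + 2k2 + 2k3 + k4): V^x = -2.0000, V^y = 0.5000

Answer: V^x = -2.0000, V^y = 0.5000


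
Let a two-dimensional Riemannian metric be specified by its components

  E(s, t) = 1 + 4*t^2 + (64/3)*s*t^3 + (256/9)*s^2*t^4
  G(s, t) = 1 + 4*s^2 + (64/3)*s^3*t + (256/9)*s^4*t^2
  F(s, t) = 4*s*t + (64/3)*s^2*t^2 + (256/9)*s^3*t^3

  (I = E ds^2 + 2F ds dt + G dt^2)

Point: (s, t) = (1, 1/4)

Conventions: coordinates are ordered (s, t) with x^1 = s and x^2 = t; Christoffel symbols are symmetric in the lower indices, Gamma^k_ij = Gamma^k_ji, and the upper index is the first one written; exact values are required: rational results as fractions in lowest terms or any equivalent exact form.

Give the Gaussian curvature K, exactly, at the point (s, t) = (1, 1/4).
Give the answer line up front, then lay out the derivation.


Answer: K = -25920/212521

E = 61/36, F = 25/9, G = 109/9, EG - F^2 = 461/36 at the point
E_s = 5/9, E_t = 70/9, F_s = 5, F_t = 20, G_s = 280/9, G_t = 320/9
E_tt = 184/3, F_st = 124/3, G_ss = 184/3
Apply the Brioschi formula K = (det M1 - det M2)/(EG - F^2)^2 over the derivative matrices of E, F, G.
M1 = [[-E_tt/2 + F_st - G_ss/2, E_s/2, F_s - E_t/2], [F_t - G_s/2, E, F], [G_t/2, F, G]] = [[-20, 5/18, 10/9], [40/9, 61/36, 25/9], [160/9, 25/9, 109/9]]; det M1 = -22445/81
M2 = [[0, E_t/2, G_s/2], [E_t/2, E, F], [G_s/2, F, G]] = [[0, 35/9, 140/9], [35/9, 61/36, 25/9], [140/9, 25/9, 109/9]]; det M2 = -20825/81
det M1 - det M2 = -20; K = -20 / (461/36)^2 = -25920/212521


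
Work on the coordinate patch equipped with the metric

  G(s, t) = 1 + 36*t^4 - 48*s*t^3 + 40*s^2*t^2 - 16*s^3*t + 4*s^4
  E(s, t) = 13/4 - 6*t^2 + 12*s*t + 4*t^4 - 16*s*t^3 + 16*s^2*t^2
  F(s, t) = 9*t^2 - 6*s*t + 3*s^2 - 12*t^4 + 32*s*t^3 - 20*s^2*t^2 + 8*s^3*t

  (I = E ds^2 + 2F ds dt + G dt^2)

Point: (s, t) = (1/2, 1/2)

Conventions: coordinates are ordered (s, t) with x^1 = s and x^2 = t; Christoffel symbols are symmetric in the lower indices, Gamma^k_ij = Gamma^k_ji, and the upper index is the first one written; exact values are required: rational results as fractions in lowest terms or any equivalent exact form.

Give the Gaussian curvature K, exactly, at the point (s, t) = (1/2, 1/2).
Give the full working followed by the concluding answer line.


E = 5, F = 2, G = 2, EG - F^2 = 6 at the point
E_s = 8, E_t = 0, F_s = 2, F_t = 8, G_s = 0, G_t = 8
E_tt = -16, F_st = 4, G_ss = 8
By Brioschi, K is (det M1 - det M2) divided by (EG - F^2) squared.
M1 = [[-E_tt/2 + F_st - G_ss/2, E_s/2, F_s - E_t/2], [F_t - G_s/2, E, F], [G_t/2, F, G]] = [[8, 4, 2], [8, 5, 2], [4, 2, 2]]; det M1 = 8
M2 = [[0, E_t/2, G_s/2], [E_t/2, E, F], [G_s/2, F, G]] = [[0, 0, 0], [0, 5, 2], [0, 2, 2]]; det M2 = 0
det M1 - det M2 = 8; K = 8 / (6)^2 = 2/9

Answer: K = 2/9


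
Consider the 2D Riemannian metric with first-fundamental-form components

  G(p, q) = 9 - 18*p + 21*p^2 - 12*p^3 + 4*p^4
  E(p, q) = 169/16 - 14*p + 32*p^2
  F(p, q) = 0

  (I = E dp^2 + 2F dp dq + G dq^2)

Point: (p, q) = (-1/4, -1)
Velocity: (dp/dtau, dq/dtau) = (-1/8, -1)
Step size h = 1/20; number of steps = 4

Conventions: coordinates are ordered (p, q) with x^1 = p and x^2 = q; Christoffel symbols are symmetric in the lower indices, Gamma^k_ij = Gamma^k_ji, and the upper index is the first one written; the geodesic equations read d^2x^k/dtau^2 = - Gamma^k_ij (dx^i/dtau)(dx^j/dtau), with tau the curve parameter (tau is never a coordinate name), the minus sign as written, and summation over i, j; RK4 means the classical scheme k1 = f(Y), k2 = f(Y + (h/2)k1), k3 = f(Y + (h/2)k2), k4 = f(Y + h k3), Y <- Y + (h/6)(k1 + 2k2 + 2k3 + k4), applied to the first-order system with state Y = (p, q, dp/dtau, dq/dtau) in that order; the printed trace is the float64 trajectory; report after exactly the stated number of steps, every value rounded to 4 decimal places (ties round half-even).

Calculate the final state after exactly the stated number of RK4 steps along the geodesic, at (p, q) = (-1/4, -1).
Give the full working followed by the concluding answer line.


f(Y) = (dp/dtau, dq/dtau, -Gamma^p_ij Y'^i Y'^j, -Gamma^q_ij Y'^i Y'^j) with the Gammas evaluated at the stage position; h = 0.050000; intermediate values shown to 6 dp
step 0: p = -0.2500, q = -1.0000, dp/dtau = -0.1250, dq/dtau = -1.0000
step 1:
  k1: at (p, q) = (-0.250000, -1.000000), (dp/dtau, dq/dtau) = (-0.125000, -1.000000); Gamma_ppp = -0.933852, Gamma_ppq = 0.000000, Gamma_pqq = 0.964981, Gamma_qpp = 0.000000, Gamma_qpq = -1.032258, Gamma_qqq = 0.000000; k1 = (-0.125000, -1.000000, -0.950389, 0.258065)
  k2: at (p, q) = (-0.253125, -1.025000), (dp/dtau, dq/dtau) = (-0.148760, -0.993548); Gamma_ppp = -0.934605, Gamma_ppq = 0.000000, Gamma_pqq = 0.965470, Gamma_qpp = 0.000000, Gamma_qpq = -1.032149, Gamma_qqq = 0.000000; k2 = (-0.148760, -0.993548, -0.932370, 0.305103)
  k3: at (p, q) = (-0.253719, -1.024839), (dp/dtau, dq/dtau) = (-0.148309, -0.992372); Gamma_ppp = -0.934743, Gamma_ppq = 0.000000, Gamma_pqq = 0.965561, Gamma_qpp = 0.000000, Gamma_qpq = -1.032127, Gamma_qqq = 0.000000; k3 = (-0.148309, -0.992372, -0.930327, 0.303813)
  k4: at (p, q) = (-0.257415, -1.049619), (dp/dtau, dq/dtau) = (-0.171516, -0.984809); Gamma_ppp = -0.935565, Gamma_ppq = 0.000000, Gamma_pqq = 0.966119, Gamma_qpp = 0.000000, Gamma_qpq = -1.031984, Gamma_qqq = 0.000000; k4 = (-0.171516, -0.984809, -0.909467, 0.348627)
  Y <- Y + (h/6)(k1 + 2k2 + 2k3 + k4): p = -0.2574, q = -1.0496, dp/dtau = -0.1715, dq/dtau = -0.9848
step 2:
  k1: at (p, q) = (-0.257422, -1.049639), (dp/dtau, dq/dtau) = (-0.171544, -0.984796); Gamma_ppp = -0.935567, Gamma_ppq = 0.000000, Gamma_pqq = 0.966120, Gamma_qpp = 0.000000, Gamma_qpq = -1.031984, Gamma_qqq = 0.000000; k1 = (-0.171544, -0.984796, -0.909434, 0.348677)
  k2: at (p, q) = (-0.261711, -1.074259), (dp/dtau, dq/dtau) = (-0.194280, -0.976079); Gamma_ppp = -0.936445, Gamma_ppq = 0.000000, Gamma_pqq = 0.966743, Gamma_qpp = 0.000000, Gamma_qpq = -1.031801, Gamma_qqq = 0.000000; k2 = (-0.194280, -0.976079, -0.885699, 0.391325)
  k3: at (p, q) = (-0.262279, -1.074041), (dp/dtau, dq/dtau) = (-0.193686, -0.975013); Gamma_ppp = -0.936555, Gamma_ppq = 0.000000, Gamma_pqq = 0.966824, Gamma_qpp = 0.000000, Gamma_qpq = -1.031775, Gamma_qqq = 0.000000; k3 = (-0.193686, -0.975013, -0.883976, 0.389694)
  k4: at (p, q) = (-0.267106, -1.098389), (dp/dtau, dq/dtau) = (-0.215743, -0.965311); Gamma_ppp = -0.937435, Gamma_ppq = 0.000000, Gamma_pqq = 0.967492, Gamma_qpp = 0.000000, Gamma_qpq = -1.031545, Gamma_qqq = 0.000000; k4 = (-0.215743, -0.965311, -0.857901, 0.429656)
  Y <- Y + (h/6)(k1 + 2k2 + 2k3 + k4): p = -0.2671, q = -1.0984, dp/dtau = -0.2158, dq/dtau = -0.9653
step 3:
  k1: at (p, q) = (-0.267116, -1.098408), (dp/dtau, dq/dtau) = (-0.215766, -0.965293); Gamma_ppp = -0.937436, Gamma_ppq = 0.000000, Gamma_pqq = 0.967494, Gamma_qpp = 0.000000, Gamma_qpq = -1.031545, Gamma_qqq = 0.000000; k1 = (-0.215766, -0.965293, -0.857858, 0.429695)
  k2: at (p, q) = (-0.272510, -1.122540), (dp/dtau, dq/dtau) = (-0.237213, -0.954550); Gamma_ppp = -0.938302, Gamma_ppq = 0.000000, Gamma_pqq = 0.968205, Gamma_qpp = 0.000000, Gamma_qpq = -1.031262, Gamma_qqq = 0.000000; k2 = (-0.237213, -0.954550, -0.829397, 0.467020)
  k3: at (p, q) = (-0.273046, -1.122272), (dp/dtau, dq/dtau) = (-0.236501, -0.953617); Gamma_ppp = -0.938381, Gamma_ppq = 0.000000, Gamma_pqq = 0.968273, Gamma_qpp = 0.000000, Gamma_qpq = -1.031232, Gamma_qqq = 0.000000; k3 = (-0.236501, -0.953617, -0.828048, 0.465151)
  k4: at (p, q) = (-0.278941, -1.146089), (dp/dtau, dq/dtau) = (-0.257169, -0.942035); Gamma_ppp = -0.939176, Gamma_ppq = 0.000000, Gamma_pqq = 0.969005, Gamma_qpp = 0.000000, Gamma_qpq = -1.030890, Gamma_qqq = 0.000000; k4 = (-0.257169, -0.942035, -0.797811, 0.499490)
  Y <- Y + (h/6)(k1 + 2k2 + 2k3 + k4): p = -0.2790, q = -1.1461, dp/dtau = -0.2572, dq/dtau = -0.9420
step 4:
  k1: at (p, q) = (-0.278952, -1.146105), (dp/dtau, dq/dtau) = (-0.257187, -0.942013); Gamma_ppp = -0.939178, Gamma_ppq = 0.000000, Gamma_pqq = 0.969007, Gamma_qpp = 0.000000, Gamma_qpq = -1.030889, Gamma_qqq = 0.000000; k1 = (-0.257187, -0.942013, -0.797763, 0.499515)
  k2: at (p, q) = (-0.285382, -1.169655), (dp/dtau, dq/dtau) = (-0.277132, -0.929525); Gamma_ppp = -0.939886, Gamma_ppq = 0.000000, Gamma_pqq = 0.969757, Gamma_qpp = 0.000000, Gamma_qpq = -1.030479, Gamma_qqq = 0.000000; k2 = (-0.277132, -0.929525, -0.765702, 0.530904)
  k3: at (p, q) = (-0.285880, -1.169343), (dp/dtau, dq/dtau) = (-0.276330, -0.928741); Gamma_ppp = -0.939934, Gamma_ppq = 0.000000, Gamma_pqq = 0.969813, Gamma_qpp = 0.000000, Gamma_qpq = -1.030446, Gamma_qqq = 0.000000; k3 = (-0.276330, -0.928741, -0.764749, 0.528905)
  k4: at (p, q) = (-0.292768, -1.192542), (dp/dtau, dq/dtau) = (-0.295425, -0.915568); Gamma_ppp = -0.940503, Gamma_ppq = 0.000000, Gamma_pqq = 0.970561, Gamma_qpp = 0.000000, Gamma_qpq = -1.029963, Gamma_qqq = 0.000000; k4 = (-0.295425, -0.915568, -0.731504, 0.557172)
  Y <- Y + (h/6)(k1 + 2k2 + 2k3 + k4): p = -0.2928, q = -1.1926, dp/dtau = -0.2954, dq/dtau = -0.9155

Answer: p = -0.2928, q = -1.1926, dp/dtau = -0.2954, dq/dtau = -0.9155


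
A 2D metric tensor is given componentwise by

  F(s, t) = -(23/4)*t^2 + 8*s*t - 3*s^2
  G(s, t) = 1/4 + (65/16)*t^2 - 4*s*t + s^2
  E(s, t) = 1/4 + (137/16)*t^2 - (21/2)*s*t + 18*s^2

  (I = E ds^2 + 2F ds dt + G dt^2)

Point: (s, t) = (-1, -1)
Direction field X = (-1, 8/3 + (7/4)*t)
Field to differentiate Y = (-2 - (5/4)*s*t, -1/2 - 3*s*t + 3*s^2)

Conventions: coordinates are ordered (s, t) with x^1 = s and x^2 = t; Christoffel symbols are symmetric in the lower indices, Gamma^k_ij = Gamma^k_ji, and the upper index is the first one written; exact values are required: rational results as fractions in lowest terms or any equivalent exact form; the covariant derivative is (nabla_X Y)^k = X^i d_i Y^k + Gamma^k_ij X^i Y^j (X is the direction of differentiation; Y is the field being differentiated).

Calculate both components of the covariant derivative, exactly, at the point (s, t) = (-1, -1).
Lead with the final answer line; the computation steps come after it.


Answer: (nabla_X Y)^s = -92641/42696, (nabla_X Y)^t = 94657/14232

E = 261/16, F = -3/4, G = 21/16 at the point
E_s = -51/2, E_t = -53/8, F_s = -2, F_t = 7/2, G_s = 2, G_t = -33/8
EG - F^2 = 5337/256;  g^inv = (256/5337) * [[21/16, 3/4], [3/4, 261/16]]
first-kind symbols [ij,l] = (1/2)(d_i g_jl + d_j g_il - d_l g_ij): [ss,s] = E_s/2 = -51/4, [ss,t] = F_s - E_t/2 = 21/16, [st,s] = E_t/2 = -53/16, [st,t] = G_s/2 = 1, [tt,s] = F_t - G_s/2 = 5/2, [tt,t] = G_t/2 = -33/16
Gamma^s_ij = (G*[ij,s] - F*[ij,t])/(EG - F^2), Gamma^t_ij = (E*[ij,t] - F*[ij,s])/(EG - F^2)
Gamma_sss = -448/593, Gamma_sst = -307/1779, Gamma_stt = 148/1779, Gamma_tss = 337/593, Gamma_tst = 1180/1779, Gamma_ttt = -2711/1779
X = (-1, 11/12), Y = (-13/4, -1/2) at the point


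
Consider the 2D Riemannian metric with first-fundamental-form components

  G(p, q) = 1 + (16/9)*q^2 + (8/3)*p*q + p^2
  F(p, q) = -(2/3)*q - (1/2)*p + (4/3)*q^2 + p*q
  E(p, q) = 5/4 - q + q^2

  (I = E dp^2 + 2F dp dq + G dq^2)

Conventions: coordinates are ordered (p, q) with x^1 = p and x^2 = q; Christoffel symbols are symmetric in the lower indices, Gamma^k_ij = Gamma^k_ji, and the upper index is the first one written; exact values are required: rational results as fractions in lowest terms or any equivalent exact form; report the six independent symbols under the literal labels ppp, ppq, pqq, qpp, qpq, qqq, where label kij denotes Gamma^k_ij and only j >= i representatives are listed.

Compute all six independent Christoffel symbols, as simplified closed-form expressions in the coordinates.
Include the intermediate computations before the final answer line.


E = 5/4 - q + q^2; F = -(2/3)*q - (1/2)*p + (4/3)*q^2 + p*q; G = 1 + (16/9)*q^2 + (8/3)*p*q + p^2
Gamma^k_ij = (1/2) g^{kl} (d_i g_jl + d_j g_il - d_l g_ij), with g^inv = (1/(EG-F^2)) [[G, -F], [-F, E]]
first partials: E_p = 0, E_q = -1 + 2*q, F_p = -1/2 + q, F_q = -2/3 + (8/3)*q + p, G_p = (8/3)*q + 2*p, G_q = (32/9)*q + (8/3)*p
D = EG - F^2 = 5/4 - q + (25/9)*q^2 + (8/3)*p*q + p^2
expanded: Gamma^p_pp = (G E_p - 2F F_p + F E_q)/(2D), Gamma^p_pq = (G E_q - F G_p)/(2D), Gamma^p_qq = (2G F_q - G G_p - F G_q)/(2D), Gamma^q_pp = (2E F_p - E E_q - F E_p)/(2D), Gamma^q_pq = (E G_p - F E_q)/(2D), Gamma^q_qq = (E G_q - 2F F_q + F G_p)/(2D); substitute and cancel common factors

Answer: Gamma_ppp = 0, Gamma_ppq = (36*q - 18)/(36*p^2 + 96*p*q + 100*q^2 - 36*q + 45), Gamma_pqq = (48*q - 24)/(36*p^2 + 96*p*q + 100*q^2 - 36*q + 45), Gamma_qpp = 0, Gamma_qpq = (36*p + 48*q)/(36*p^2 + 96*p*q + 100*q^2 - 36*q + 45), Gamma_qqq = (48*p + 64*q)/(36*p^2 + 96*p*q + 100*q^2 - 36*q + 45)


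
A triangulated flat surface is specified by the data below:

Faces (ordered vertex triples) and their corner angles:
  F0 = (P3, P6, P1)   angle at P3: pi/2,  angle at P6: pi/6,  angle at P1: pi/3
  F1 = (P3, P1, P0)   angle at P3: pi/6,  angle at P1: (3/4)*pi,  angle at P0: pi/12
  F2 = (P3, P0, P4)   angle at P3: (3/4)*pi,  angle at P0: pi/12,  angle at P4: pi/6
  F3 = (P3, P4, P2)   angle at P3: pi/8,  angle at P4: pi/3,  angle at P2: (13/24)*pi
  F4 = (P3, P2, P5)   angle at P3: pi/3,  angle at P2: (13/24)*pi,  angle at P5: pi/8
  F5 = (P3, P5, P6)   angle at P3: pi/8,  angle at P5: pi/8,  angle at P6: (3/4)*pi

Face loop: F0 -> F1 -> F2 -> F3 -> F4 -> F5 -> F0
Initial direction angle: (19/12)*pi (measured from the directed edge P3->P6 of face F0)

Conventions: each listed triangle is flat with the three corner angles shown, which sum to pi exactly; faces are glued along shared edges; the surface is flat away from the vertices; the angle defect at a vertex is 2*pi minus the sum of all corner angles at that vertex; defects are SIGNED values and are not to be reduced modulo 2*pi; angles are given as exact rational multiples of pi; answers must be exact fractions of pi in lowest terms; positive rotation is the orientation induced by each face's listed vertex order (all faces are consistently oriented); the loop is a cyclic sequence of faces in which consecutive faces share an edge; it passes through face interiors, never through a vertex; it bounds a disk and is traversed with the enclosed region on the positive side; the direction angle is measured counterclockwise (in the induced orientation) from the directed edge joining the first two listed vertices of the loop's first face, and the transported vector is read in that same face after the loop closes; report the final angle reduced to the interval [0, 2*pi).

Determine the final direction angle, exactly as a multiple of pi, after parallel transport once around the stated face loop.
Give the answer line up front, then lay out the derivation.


Answer: final direction angle = (19/12)*pi

enclosed vertex P3: corner angles sum to 2*pi, defect = 2*pi - 2*pi = 0
the rotation equals the total enclosed defect, so the final angle is initial + defects (mod 2*pi)
final angle = (19/12)*pi + 0 = (19/12)*pi (mod 2*pi)
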